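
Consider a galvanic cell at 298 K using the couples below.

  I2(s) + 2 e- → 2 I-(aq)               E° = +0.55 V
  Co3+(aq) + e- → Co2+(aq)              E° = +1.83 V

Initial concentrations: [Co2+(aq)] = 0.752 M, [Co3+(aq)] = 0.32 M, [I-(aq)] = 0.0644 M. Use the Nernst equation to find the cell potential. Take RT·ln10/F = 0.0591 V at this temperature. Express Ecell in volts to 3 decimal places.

The Co³⁺/Co²⁺ couple has the more positive E°, so it is the cathode; I₂/I⁻ is the anode.
E°cell = E°cat − E°an = +1.83 − (+0.55) = +1.28 V; n = 2.
Balancing gives 2 Co3+(aq) + 2 I-(aq) → 2 Co2+(aq) + I2(s); hence Q = [Co2+(aq)]^2 / ([Co3+(aq)]^2·[I-(aq)]^2) = 1.33×10^3 (log Q = 3.124).
By the Nernst equation, E = +1.28 − (0.0591/2)·(3.124) = +1.188 V.

+1.188 V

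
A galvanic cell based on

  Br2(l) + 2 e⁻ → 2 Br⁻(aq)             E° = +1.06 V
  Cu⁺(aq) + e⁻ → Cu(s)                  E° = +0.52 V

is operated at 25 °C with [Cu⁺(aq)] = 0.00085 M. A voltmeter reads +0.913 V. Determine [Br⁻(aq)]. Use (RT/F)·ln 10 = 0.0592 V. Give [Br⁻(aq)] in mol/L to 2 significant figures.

0.00059 M

Br₂/Br⁻ is the cathode (higher E°); E°cell = +1.06 − (+0.52) = +0.54 V with n = 2.
From the Nernst equation, log Q = n(E° − E)/0.0592 = 2·(+0.54 − (+0.913))/0.0592 = −12.601.
The balanced reaction is Br2(l) + 2 Cu(s) → 2 Br⁻(aq) + 2 Cu⁺(aq), so Q = [Br⁻(aq)]^2·[Cu⁺(aq)]^2.
Substituting the known concentrations and solving, log [Br⁻(aq)] = −3.230 and [Br⁻(aq)] = 0.00059 M.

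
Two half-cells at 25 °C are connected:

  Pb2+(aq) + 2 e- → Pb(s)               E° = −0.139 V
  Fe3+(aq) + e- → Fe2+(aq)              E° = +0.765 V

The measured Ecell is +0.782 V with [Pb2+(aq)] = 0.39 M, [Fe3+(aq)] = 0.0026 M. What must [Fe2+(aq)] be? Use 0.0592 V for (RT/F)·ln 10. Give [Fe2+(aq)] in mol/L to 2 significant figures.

With Fe³⁺/Fe²⁺ at the cathode and Pb²⁺/Pb at the anode, E°cell = +0.765 − (−0.139) = +0.904 V (n = 2).
Since E = E° − (0.0592/n)·log Q, log Q = n(E° − E)/0.0592 = 4.122.
Balancing electrons gives 2 Fe3+(aq) + Pb(s) → 2 Fe2+(aq) + Pb2+(aq); thus Q = ([Fe2+(aq)]^2·[Pb2+(aq)]) / [Fe3+(aq)]^2.
Isolating [Fe2+(aq)] in Q = 10^{4.122} yields log [Fe2+(aq)] = −0.320, i.e. 0.48 M.

0.48 M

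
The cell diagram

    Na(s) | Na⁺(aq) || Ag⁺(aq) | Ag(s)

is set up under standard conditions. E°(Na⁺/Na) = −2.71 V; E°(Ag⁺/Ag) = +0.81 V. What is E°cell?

By convention the left-hand electrode in cell notation is the anode (oxidation) and the right-hand electrode is the cathode (reduction).
E°cell = E°(right) − E°(left) = +0.81 − (−2.71) = +3.52 V.

+3.52 V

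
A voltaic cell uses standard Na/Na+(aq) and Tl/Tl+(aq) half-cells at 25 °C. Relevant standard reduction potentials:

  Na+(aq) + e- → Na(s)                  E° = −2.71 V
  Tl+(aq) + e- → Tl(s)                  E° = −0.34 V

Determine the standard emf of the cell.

Of the two couples in this cell, the one with the more positive reduction potential is reduced at the cathode: here that is Tl⁺/Tl (−0.34 V); Na⁺/Na (−2.71 V) is the anode.
E°cell = E°(cathode) − E°(anode) = −0.34 − (−2.71) = +2.37 V.

+2.37 V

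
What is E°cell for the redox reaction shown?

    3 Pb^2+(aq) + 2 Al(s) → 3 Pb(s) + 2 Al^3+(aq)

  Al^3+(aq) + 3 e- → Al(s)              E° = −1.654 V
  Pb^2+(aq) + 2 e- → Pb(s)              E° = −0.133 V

+1.521 V

In the reaction as written, Pb^2+(aq) is reduced (cathode) and Al^3+(aq) is produced by oxidation at the anode.
E°cell = E°(cathode) − E°(anode) = −0.133 − (−1.654) = +1.521 V.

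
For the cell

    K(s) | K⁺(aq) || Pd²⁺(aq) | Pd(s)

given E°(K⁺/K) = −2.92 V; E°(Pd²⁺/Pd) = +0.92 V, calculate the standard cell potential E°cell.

+3.84 V

By convention the left-hand electrode in cell notation is the anode (oxidation) and the right-hand electrode is the cathode (reduction).
E°cell = E°(right) − E°(left) = +0.92 − (−2.92) = +3.84 V.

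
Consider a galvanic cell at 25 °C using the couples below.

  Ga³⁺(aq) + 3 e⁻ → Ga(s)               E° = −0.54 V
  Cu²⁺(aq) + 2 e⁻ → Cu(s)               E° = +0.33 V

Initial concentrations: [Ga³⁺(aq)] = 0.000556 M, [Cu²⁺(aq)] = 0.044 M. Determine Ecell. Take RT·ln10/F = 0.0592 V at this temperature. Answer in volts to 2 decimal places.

The Cu²⁺/Cu couple has the more positive E°, so it is the cathode; Ga³⁺/Ga is the anode.
E°cell = +0.33 − (−0.54) = +0.87 V, with n = 6 electrons transferred.
The balanced reaction is 3 Cu²⁺(aq) + 2 Ga(s) → 3 Cu(s) + 2 Ga³⁺(aq), so Q = [Ga³⁺(aq)]^2 / [Cu²⁺(aq)]^3 = 0.00363 and log Q = −2.440.
By the Nernst equation, E = +0.87 − (0.0592/6)·(−2.440) = +0.89 V.

+0.89 V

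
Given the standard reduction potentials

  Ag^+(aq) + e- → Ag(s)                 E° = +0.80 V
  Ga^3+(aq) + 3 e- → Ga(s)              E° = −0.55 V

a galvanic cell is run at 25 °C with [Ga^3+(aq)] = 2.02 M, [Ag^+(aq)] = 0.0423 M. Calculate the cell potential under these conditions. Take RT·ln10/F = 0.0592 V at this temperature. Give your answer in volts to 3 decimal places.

The Ag⁺/Ag couple has the more positive E°, so it is the cathode; Ga³⁺/Ga is the anode.
E°cell = +0.80 − (−0.55) = +1.35 V, with n = 3 electrons transferred.
The balanced reaction is 3 Ag^+(aq) + Ga(s) → 3 Ag(s) + Ga^3+(aq), so Q = [Ga^3+(aq)] / [Ag^+(aq)]^3 = 2.67×10^4 and log Q = 4.426.
Applying E = E° − (RT ln10/nF)·log Q gives +1.35 − (0.0592/3)(4.426) = +1.263 V.

+1.263 V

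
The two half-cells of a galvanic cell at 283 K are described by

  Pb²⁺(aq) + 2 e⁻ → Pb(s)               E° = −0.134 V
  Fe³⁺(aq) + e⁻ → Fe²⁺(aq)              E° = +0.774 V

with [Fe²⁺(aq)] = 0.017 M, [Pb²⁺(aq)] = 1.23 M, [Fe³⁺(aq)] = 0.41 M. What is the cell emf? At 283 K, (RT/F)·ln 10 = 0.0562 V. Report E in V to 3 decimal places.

+0.983 V

The Fe³⁺/Fe²⁺ couple has the more positive E°, so it is the cathode; Pb²⁺/Pb is the anode.
The standard potential is +0.774 − (−0.134) = +0.908 V and the balanced reaction transfers n = 2 electrons.
For the overall reaction 2 Fe³⁺(aq) + Pb(s) → 2 Fe²⁺(aq) + Pb²⁺(aq), Q = ([Fe²⁺(aq)]^2·[Pb²⁺(aq)]) / [Fe³⁺(aq)]^2 = 0.00211, giving log Q = −2.675.
By the Nernst equation, E = +0.908 − (0.0562/2)·(−2.675) = +0.983 V.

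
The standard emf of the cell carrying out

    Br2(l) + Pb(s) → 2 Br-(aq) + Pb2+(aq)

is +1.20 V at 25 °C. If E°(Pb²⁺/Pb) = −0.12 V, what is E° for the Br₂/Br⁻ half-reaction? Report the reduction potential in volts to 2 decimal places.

+1.08 V

In the reaction as written the Br₂/Br⁻ couple is reduced (cathode) and Pb²⁺/Pb is oxidized (anode), so E°cell = E°(Br₂/Br⁻) − E°(Pb²⁺/Pb).
E°(Br₂/Br⁻) = E°cell + E°(anode) = +1.20 + (−0.12) = +1.08 V.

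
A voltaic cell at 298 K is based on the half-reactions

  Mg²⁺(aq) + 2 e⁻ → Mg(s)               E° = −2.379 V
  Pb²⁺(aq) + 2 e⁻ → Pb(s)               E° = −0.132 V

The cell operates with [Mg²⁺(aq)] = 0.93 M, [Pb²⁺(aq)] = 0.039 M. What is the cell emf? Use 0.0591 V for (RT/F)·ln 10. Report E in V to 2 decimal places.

Pb²⁺/Pb is reduced (cathode, E° = −0.132 V) and Mg²⁺/Mg is oxidized (anode).
E°cell = E°cat − E°an = −0.132 − (−2.379) = +2.247 V; n = 2.
Balancing gives Pb²⁺(aq) + Mg(s) → Pb(s) + Mg²⁺(aq); hence Q = [Mg²⁺(aq)] / [Pb²⁺(aq)] = 23.8 (log Q = 1.377).
By the Nernst equation, E = +2.247 − (0.0591/2)·(1.377) = +2.21 V.

+2.21 V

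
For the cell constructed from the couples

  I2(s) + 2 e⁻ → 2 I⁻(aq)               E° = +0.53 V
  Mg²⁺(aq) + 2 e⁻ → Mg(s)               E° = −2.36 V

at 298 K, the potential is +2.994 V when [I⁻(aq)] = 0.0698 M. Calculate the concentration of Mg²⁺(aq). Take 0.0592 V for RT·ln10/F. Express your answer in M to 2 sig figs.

0.063 M

With I₂/I⁻ at the cathode and Mg²⁺/Mg at the anode, E°cell = +0.53 − (−2.36) = +2.89 V (n = 2).
Since E = E° − (0.0592/n)·log Q, log Q = n(E° − E)/0.0592 = −3.514.
For I2(s) + Mg(s) → 2 I⁻(aq) + Mg²⁺(aq), the reaction quotient is Q = [I⁻(aq)]^2·[Mg²⁺(aq)].
Isolating [Mg²⁺(aq)] in Q = 10^{−3.514} yields log [Mg²⁺(aq)] = −1.202, i.e. 0.063 M.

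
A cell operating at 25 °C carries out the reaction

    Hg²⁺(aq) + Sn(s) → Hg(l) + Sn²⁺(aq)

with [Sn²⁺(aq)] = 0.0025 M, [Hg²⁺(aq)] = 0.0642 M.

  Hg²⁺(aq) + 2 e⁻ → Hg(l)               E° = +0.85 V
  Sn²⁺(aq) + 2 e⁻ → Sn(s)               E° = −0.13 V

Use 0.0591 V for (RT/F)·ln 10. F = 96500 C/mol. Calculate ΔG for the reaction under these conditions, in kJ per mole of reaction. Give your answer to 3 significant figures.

−197 kJ/mol

E°cell = +0.85 − (−0.13) = +0.98 V; the balanced reaction transfers n = 2 electrons.
The reaction quotient is [Sn²⁺(aq)] / [Hg²⁺(aq)] = 0.0389; by Nernst, E = +0.98 − (0.0591/2)(−1.410) = +1.0217 V.
ΔG = −nFE = −(2)(96500)(+1.0217) J/mol = −197 kJ/mol.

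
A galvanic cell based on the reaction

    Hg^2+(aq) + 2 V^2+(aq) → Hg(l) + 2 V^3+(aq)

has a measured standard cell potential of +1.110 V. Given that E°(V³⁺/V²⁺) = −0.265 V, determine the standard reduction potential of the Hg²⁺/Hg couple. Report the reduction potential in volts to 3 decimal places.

In the reaction as written the Hg²⁺/Hg couple is reduced (cathode) and V³⁺/V²⁺ is oxidized (anode), so E°cell = E°(Hg²⁺/Hg) − E°(V³⁺/V²⁺).
E°(Hg²⁺/Hg) = E°cell + E°(anode) = +1.110 + (−0.265) = +0.845 V.

+0.845 V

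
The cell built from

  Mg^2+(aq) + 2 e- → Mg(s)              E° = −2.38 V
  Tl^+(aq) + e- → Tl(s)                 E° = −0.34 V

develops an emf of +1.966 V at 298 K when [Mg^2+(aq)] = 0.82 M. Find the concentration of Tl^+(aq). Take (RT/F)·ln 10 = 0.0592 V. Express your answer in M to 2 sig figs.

With Tl⁺/Tl at the cathode and Mg²⁺/Mg at the anode, E°cell = −0.34 − (−2.38) = +2.04 V (n = 2).
Rearranging E = E° − (0.0592/n)·log Q gives log Q = 2(+2.04 − (+1.966))/0.0592 = 2.500.
The balanced reaction is 2 Tl^+(aq) + Mg(s) → 2 Tl(s) + Mg^2+(aq), so Q = [Mg^2+(aq)] / [Tl^+(aq)]^2.
Solving for the unknown gives log [Tl^+(aq)] = −1.293, so [Tl^+(aq)] ≈ 0.051 M.

0.051 M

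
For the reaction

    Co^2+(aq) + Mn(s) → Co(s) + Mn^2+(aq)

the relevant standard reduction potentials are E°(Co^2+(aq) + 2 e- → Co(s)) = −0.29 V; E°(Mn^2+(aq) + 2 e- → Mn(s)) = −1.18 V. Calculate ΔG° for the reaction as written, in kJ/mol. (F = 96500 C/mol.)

−172 kJ/mol

In the reaction as written Co^2+(aq) is reduced, so the Co²⁺/Co couple is the cathode and Mn²⁺/Mn is the anode.
E°cell = −0.29 − (−1.18) = +0.89 V; balancing electrons gives n = 2.
ΔG° = −nFE°cell = −(2)(96500)(+0.89) J/mol = −172 kJ/mol.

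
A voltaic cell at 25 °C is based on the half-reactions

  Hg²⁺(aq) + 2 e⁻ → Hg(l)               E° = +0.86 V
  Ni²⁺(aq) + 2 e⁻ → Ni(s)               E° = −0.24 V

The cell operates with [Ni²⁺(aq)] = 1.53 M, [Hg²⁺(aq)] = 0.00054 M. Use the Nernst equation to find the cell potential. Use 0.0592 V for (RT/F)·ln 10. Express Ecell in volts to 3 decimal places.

+0.998 V

Hg²⁺/Hg is reduced (cathode, E° = +0.86 V) and Ni²⁺/Ni is oxidized (anode).
E°cell = +0.86 − (−0.24) = +1.10 V, with n = 2 electrons transferred.
The balanced reaction is Hg²⁺(aq) + Ni(s) → Hg(l) + Ni²⁺(aq), so Q = [Ni²⁺(aq)] / [Hg²⁺(aq)] = 2.83×10^3 and log Q = 3.452.
By the Nernst equation, E = +1.10 − (0.0592/2)·(3.452) = +0.998 V.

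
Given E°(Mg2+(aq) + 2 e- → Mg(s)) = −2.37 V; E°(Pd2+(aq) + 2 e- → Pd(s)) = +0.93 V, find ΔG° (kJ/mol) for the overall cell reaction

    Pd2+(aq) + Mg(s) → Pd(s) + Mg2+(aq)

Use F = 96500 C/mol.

−637 kJ/mol

In the reaction as written Pd2+(aq) is reduced, so the Pd²⁺/Pd couple is the cathode and Mg²⁺/Mg is the anode.
E°cell = +0.93 − (−2.37) = +3.30 V; balancing electrons gives n = 2.
ΔG° = −nFE°cell = −(2)(96500)(+3.30) J/mol = −637 kJ/mol.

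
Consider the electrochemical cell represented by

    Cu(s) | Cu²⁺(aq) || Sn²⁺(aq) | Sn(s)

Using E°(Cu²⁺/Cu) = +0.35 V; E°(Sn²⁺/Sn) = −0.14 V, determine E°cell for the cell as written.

−0.49 V

By convention the left-hand electrode in cell notation is the anode (oxidation) and the right-hand electrode is the cathode (reduction).
E°cell = E°(right) − E°(left) = −0.14 − (+0.35) = −0.49 V.
The negative sign shows that, as written, the cell would require an external voltage to drive the reaction.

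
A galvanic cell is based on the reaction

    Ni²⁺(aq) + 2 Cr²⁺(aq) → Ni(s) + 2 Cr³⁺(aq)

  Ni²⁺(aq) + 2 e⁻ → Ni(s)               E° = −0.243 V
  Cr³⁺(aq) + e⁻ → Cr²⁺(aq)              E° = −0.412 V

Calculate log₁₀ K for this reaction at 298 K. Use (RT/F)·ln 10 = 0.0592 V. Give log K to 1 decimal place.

log K = 5.7

The Ni²⁺/Ni couple is reduced (cathode); E°cell = −0.243 − (−0.412) = +0.169 V with n = 2.
At equilibrium E = 0, so log K = nE°cell / 0.0592 = (2)(+0.169) / 0.0592 = 5.7.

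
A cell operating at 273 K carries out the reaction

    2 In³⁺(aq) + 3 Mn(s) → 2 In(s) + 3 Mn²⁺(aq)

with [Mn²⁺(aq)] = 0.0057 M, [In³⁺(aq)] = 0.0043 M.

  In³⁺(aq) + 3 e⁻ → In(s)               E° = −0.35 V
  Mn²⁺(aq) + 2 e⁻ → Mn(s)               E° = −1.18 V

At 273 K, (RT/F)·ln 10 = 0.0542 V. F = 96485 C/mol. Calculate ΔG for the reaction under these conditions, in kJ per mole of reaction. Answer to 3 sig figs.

−491 kJ/mol

The standard cell potential is −0.35 − (−1.18) = +0.83 V, with n = 6 electrons in the balanced equation.
Q = [Mn²⁺(aq)]^3 / [In³⁺(aq)]^2 = 0.01, so log Q = −1.999 and E = +0.83 − (0.0542/6)(−1.999) = +0.8481 V.
ΔG = −nFE = −(6)(96485)(+0.8481) J/mol = −491 kJ/mol.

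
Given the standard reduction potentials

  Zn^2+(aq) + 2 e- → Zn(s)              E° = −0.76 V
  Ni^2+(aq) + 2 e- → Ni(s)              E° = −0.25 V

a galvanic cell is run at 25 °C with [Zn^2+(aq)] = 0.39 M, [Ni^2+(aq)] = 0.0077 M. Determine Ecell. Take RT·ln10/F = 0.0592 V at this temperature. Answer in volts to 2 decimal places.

Ni²⁺/Ni is reduced (cathode, E° = −0.25 V) and Zn²⁺/Zn is oxidized (anode).
E°cell = −0.25 − (−0.76) = +0.51 V, with n = 2 electrons transferred.
For the overall reaction Ni^2+(aq) + Zn(s) → Ni(s) + Zn^2+(aq), Q = [Zn^2+(aq)] / [Ni^2+(aq)] = 50.6, giving log Q = 1.705.
Applying E = E° − (RT ln10/nF)·log Q gives +0.51 − (0.0592/2)(1.705) = +0.46 V.

+0.46 V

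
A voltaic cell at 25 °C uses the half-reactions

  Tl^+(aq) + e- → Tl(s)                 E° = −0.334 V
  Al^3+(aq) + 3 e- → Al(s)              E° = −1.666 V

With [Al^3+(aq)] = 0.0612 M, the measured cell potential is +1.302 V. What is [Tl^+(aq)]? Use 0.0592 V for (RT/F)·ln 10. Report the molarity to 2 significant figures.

With Tl⁺/Tl at the cathode and Al³⁺/Al at the anode, E°cell = −0.334 − (−1.666) = +1.332 V (n = 3).
Rearranging E = E° − (0.0592/n)·log Q gives log Q = 3(+1.332 − (+1.302))/0.0592 = 1.520.
The balanced reaction is 3 Tl^+(aq) + Al(s) → 3 Tl(s) + Al^3+(aq), so Q = [Al^3+(aq)] / [Tl^+(aq)]^3.
Isolating [Tl^+(aq)] in Q = 10^{1.520} yields log [Tl^+(aq)] = −0.911, i.e. 0.12 M.

0.12 M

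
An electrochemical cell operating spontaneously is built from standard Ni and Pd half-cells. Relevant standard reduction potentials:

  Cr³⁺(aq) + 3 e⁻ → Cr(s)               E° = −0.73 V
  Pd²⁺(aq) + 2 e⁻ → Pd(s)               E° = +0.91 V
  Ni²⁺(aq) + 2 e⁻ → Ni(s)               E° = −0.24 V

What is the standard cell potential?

+1.15 V

The Pd²⁺/Pd couple has the higher E°, so Pd ion is reduced (cathode) and Ni is oxidized (anode).
E°cell = E°(cathode) − E°(anode) = +0.91 − (−0.24) = +1.15 V.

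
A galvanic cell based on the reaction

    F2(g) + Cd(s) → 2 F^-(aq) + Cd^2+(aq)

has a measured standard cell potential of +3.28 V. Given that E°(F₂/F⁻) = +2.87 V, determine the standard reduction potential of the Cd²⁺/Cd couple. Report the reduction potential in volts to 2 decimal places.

−0.41 V

In the reaction as written the F₂/F⁻ couple is reduced (cathode) and Cd²⁺/Cd is oxidized (anode), so E°cell = E°(F₂/F⁻) − E°(Cd²⁺/Cd).
E°(Cd²⁺/Cd) = E°(cathode) − E°cell = +2.87 − (+3.28) = −0.41 V.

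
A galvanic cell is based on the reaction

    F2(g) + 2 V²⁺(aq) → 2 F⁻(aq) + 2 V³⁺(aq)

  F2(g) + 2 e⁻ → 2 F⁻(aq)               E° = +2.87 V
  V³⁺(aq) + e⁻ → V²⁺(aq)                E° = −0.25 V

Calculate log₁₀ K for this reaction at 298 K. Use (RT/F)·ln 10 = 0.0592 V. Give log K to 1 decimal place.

log K = 105.4

The F₂/F⁻ couple is reduced (cathode); E°cell = +2.87 − (−0.25) = +3.12 V with n = 2.
At equilibrium E = 0, so log K = nE°cell / 0.0592 = (2)(+3.12) / 0.0592 = 105.4.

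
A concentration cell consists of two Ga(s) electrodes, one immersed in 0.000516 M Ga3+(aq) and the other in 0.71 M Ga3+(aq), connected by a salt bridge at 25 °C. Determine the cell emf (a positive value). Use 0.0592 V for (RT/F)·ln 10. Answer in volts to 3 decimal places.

For a concentration cell E°cell = 0, since both electrodes use the same couple.
The compartment with the higher Ga3+(aq) concentration (0.71 M) acts as the cathode; ions are reduced there and produced at the dilute (0.000516 M) anode.
With n = 3, Ecell = −(0.0592/3)·log([dilute]/[conc]) = −(0.0592/3)·log(0.000516/0.71) = +0.062 V.

0.062 V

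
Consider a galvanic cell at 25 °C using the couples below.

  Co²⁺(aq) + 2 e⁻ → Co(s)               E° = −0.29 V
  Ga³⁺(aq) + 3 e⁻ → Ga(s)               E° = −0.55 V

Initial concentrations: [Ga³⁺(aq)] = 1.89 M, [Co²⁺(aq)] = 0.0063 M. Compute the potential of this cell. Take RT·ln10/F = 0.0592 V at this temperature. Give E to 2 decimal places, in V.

+0.19 V

The Co²⁺/Co couple has the more positive E°, so it is the cathode; Ga³⁺/Ga is the anode.
E°cell = −0.29 − (−0.55) = +0.26 V, with n = 6 electrons transferred.
Balancing gives 3 Co²⁺(aq) + 2 Ga(s) → 3 Co(s) + 2 Ga³⁺(aq); hence Q = [Ga³⁺(aq)]^2 / [Co²⁺(aq)]^3 = 1.43×10^7 (log Q = 7.155).
Applying E = E° − (RT ln10/nF)·log Q gives +0.26 − (0.0592/6)(7.155) = +0.19 V.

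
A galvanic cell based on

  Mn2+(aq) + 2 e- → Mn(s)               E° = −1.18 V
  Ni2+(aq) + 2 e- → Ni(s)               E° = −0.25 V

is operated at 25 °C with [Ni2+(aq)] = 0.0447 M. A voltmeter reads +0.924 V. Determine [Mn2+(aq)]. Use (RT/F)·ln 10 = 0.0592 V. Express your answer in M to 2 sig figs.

Ni²⁺/Ni is the cathode (higher E°); E°cell = −0.25 − (−1.18) = +0.93 V with n = 2.
Rearranging E = E° − (0.0592/n)·log Q gives log Q = 2(+0.93 − (+0.924))/0.0592 = 0.203.
The balanced reaction is Ni2+(aq) + Mn(s) → Ni(s) + Mn2+(aq), so Q = [Mn2+(aq)] / [Ni2+(aq)].
Solving for the unknown gives log [Mn2+(aq)] = −1.147, so [Mn2+(aq)] ≈ 0.071 M.

0.071 M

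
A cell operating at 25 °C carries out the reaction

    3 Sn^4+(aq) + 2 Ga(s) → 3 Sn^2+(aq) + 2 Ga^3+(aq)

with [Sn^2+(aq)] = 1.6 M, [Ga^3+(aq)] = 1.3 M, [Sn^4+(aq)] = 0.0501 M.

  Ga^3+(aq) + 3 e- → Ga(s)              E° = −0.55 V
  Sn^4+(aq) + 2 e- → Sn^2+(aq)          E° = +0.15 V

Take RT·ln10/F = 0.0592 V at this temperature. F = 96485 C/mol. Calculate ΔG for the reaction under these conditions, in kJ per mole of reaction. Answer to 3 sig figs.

−378 kJ/mol

The standard cell potential is +0.15 − (−0.55) = +0.70 V, with n = 6 electrons in the balanced equation.
Q = ([Sn^2+(aq)]^3·[Ga^3+(aq)]^2) / [Sn^4+(aq)]^3 = 5.5×10^4, so log Q = 4.741 and E = +0.70 − (0.0592/6)(4.741) = +0.6532 V.
Finally ΔG = −nFE = −(6)(96485 C/mol)(+0.6532 V) = −378 kJ/mol.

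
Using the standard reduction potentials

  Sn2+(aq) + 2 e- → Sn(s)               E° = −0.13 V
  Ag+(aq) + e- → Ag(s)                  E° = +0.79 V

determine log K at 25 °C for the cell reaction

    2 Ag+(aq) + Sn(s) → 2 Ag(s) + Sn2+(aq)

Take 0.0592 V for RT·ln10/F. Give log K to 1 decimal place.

log K = 31.1

The Ag⁺/Ag couple is reduced (cathode); E°cell = +0.79 − (−0.13) = +0.92 V with n = 2.
At equilibrium E = 0, so log K = nE°cell / 0.0592 = (2)(+0.92) / 0.0592 = 31.1.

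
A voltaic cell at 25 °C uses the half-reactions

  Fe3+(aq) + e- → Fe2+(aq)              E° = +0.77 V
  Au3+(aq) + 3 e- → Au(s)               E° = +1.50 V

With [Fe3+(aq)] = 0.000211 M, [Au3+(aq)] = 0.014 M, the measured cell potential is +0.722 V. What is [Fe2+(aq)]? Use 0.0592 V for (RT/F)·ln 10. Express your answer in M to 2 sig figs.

With Au³⁺/Au at the cathode and Fe³⁺/Fe²⁺ at the anode, E°cell = +1.50 − (+0.77) = +0.73 V (n = 3).
Since E = E° − (0.0592/n)·log Q, log Q = n(E° − E)/0.0592 = 0.405.
For Au3+(aq) + 3 Fe2+(aq) → Au(s) + 3 Fe3+(aq), the reaction quotient is Q = [Fe3+(aq)]^3 / ([Au3+(aq)]·[Fe2+(aq)]^3).
Substituting the known concentrations and solving, log [Fe2+(aq)] = −3.193 and [Fe2+(aq)] = 0.00064 M.

0.00064 M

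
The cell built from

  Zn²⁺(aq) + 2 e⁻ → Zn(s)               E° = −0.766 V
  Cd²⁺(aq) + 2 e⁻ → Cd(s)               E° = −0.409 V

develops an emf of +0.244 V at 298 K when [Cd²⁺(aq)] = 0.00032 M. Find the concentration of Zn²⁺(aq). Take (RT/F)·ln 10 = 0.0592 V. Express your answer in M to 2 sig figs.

2.1 M

With Cd²⁺/Cd at the cathode and Zn²⁺/Zn at the anode, E°cell = −0.409 − (−0.766) = +0.357 V (n = 2).
Rearranging E = E° − (0.0592/n)·log Q gives log Q = 2(+0.357 − (+0.244))/0.0592 = 3.818.
For Cd²⁺(aq) + Zn(s) → Cd(s) + Zn²⁺(aq), the reaction quotient is Q = [Zn²⁺(aq)] / [Cd²⁺(aq)].
Solving for the unknown gives log [Zn²⁺(aq)] = 0.323, so [Zn²⁺(aq)] ≈ 2.1 M.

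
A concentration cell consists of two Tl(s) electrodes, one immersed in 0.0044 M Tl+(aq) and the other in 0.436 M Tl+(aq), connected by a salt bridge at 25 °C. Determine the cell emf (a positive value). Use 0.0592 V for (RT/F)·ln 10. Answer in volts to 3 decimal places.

0.118 V

For a concentration cell E°cell = 0, since both electrodes use the same couple.
The compartment with the higher Tl+(aq) concentration (0.436 M) acts as the cathode; ions are reduced there and produced at the dilute (0.0044 M) anode.
With n = 1, Ecell = −(0.0592/1)·log([dilute]/[conc]) = −(0.0592/1)·log(0.0044/0.436) = +0.118 V.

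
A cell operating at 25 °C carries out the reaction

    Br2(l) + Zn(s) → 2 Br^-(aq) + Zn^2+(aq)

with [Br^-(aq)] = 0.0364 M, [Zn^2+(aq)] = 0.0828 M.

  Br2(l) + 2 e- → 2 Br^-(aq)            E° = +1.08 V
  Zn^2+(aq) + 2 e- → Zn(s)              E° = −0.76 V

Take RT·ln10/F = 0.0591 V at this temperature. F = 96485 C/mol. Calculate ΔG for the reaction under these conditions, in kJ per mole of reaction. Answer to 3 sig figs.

−378 kJ/mol

The standard cell potential is +1.08 − (−0.76) = +1.84 V, with n = 2 electrons in the balanced equation.
Q = [Br^-(aq)]^2·[Zn^2+(aq)] = 0.00011, so log Q = −3.960 and E = +1.84 − (0.0591/2)(−3.960) = +1.9570 V.
Then ΔG = −nFE = −2 × 96485 × +1.9570 J/mol = −378 kJ/mol.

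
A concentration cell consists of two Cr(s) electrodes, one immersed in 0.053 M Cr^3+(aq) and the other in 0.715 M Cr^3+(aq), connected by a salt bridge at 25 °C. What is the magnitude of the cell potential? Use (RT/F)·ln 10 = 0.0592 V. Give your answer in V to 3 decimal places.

For a concentration cell E°cell = 0, since both electrodes use the same couple.
The compartment with the higher Cr^3+(aq) concentration (0.715 M) acts as the cathode; ions are reduced there and produced at the dilute (0.053 M) anode.
With n = 3, Ecell = −(0.0592/3)·log([dilute]/[conc]) = −(0.0592/3)·log(0.053/0.715) = +0.022 V.

0.022 V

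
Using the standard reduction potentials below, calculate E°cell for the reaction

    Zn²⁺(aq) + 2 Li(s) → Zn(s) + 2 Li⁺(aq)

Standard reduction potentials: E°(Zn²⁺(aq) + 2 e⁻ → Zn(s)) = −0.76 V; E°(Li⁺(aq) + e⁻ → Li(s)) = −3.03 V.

+2.27 V

In the reaction as written, Zn²⁺(aq) is reduced (cathode) and Li⁺(aq) is produced by oxidation at the anode.
E°cell = E°(cathode) − E°(anode) = −0.76 − (−3.03) = +2.27 V.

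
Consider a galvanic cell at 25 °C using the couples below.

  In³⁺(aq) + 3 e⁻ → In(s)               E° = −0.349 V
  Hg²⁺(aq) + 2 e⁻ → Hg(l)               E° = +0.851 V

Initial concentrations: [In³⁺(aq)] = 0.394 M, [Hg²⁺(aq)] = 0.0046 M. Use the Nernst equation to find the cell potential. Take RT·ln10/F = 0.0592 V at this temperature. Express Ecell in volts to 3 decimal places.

+1.139 V

Hg²⁺/Hg is reduced (cathode, E° = +0.851 V) and In³⁺/In is oxidized (anode).
E°cell = E°cat − E°an = +0.851 − (−0.349) = +1.200 V; n = 6.
Balancing gives 3 Hg²⁺(aq) + 2 In(s) → 3 Hg(l) + 2 In³⁺(aq); hence Q = [In³⁺(aq)]^2 / [Hg²⁺(aq)]^3 = 1.59×10^6 (log Q = 6.203).
Applying E = E° − (RT ln10/nF)·log Q gives +1.200 − (0.0592/6)(6.203) = +1.139 V.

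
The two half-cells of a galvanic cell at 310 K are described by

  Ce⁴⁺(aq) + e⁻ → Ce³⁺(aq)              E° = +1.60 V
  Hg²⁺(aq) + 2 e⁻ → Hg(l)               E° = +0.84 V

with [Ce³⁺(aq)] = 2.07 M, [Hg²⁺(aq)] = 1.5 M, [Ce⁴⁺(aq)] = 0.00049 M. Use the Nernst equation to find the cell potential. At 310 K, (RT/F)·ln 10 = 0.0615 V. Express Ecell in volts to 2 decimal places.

+0.53 V

Ce⁴⁺/Ce³⁺ is reduced (cathode, E° = +1.60 V) and Hg²⁺/Hg is oxidized (anode).
The standard potential is +1.60 − (+0.84) = +0.76 V and the balanced reaction transfers n = 2 electrons.
Balancing gives 2 Ce⁴⁺(aq) + Hg(l) → 2 Ce³⁺(aq) + Hg²⁺(aq); hence Q = ([Ce³⁺(aq)]^2·[Hg²⁺(aq)]) / [Ce⁴⁺(aq)]^2 = 2.68×10^7 (log Q = 7.428).
Applying E = E° − (RT ln10/nF)·log Q gives +0.76 − (0.0615/2)(7.428) = +0.53 V.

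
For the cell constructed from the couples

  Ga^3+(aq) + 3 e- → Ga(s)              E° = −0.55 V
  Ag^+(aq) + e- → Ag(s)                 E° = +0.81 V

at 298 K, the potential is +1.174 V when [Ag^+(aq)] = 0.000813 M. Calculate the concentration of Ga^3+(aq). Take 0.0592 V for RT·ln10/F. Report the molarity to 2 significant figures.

The Ag⁺/Ag couple has the larger reduction potential, so it is the cathode: E°cell = +0.81 − (−0.55) = +1.36 V and n = 3.
Rearranging E = E° − (0.0592/n)·log Q gives log Q = 3(+1.36 − (+1.174))/0.0592 = 9.426.
For 3 Ag^+(aq) + Ga(s) → 3 Ag(s) + Ga^3+(aq), the reaction quotient is Q = [Ga^3+(aq)] / [Ag^+(aq)]^3.
Substituting the known concentrations and solving, log [Ga^3+(aq)] = 0.156 and [Ga^3+(aq)] = 1.4 M.

1.4 M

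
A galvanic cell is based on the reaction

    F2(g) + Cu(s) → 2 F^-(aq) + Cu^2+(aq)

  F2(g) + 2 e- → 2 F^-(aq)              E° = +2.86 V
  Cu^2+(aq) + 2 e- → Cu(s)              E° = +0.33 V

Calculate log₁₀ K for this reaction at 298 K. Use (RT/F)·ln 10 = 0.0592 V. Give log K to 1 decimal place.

log K = 85.5

The F₂/F⁻ couple is reduced (cathode); E°cell = +2.86 − (+0.33) = +2.53 V with n = 2.
At equilibrium E = 0, so log K = nE°cell / 0.0592 = (2)(+2.53) / 0.0592 = 85.5.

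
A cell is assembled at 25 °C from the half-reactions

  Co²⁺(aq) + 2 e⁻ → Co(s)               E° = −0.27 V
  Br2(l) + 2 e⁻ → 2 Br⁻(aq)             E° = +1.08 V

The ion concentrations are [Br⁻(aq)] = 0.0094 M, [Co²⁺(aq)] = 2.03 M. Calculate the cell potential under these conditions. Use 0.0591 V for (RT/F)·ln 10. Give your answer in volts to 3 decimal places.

+1.461 V

Br₂/Br⁻ is reduced (cathode, E° = +1.08 V) and Co²⁺/Co is oxidized (anode).
E°cell = E°cat − E°an = +1.08 − (−0.27) = +1.35 V; n = 2.
Balancing gives Br2(l) + Co(s) → 2 Br⁻(aq) + Co²⁺(aq); hence Q = [Br⁻(aq)]^2·[Co²⁺(aq)] = 0.000179 (log Q = −3.746).
E = E° − (0.0591/n)·log Q = +1.35 − (0.0591/2)(−3.746) = +1.461 V.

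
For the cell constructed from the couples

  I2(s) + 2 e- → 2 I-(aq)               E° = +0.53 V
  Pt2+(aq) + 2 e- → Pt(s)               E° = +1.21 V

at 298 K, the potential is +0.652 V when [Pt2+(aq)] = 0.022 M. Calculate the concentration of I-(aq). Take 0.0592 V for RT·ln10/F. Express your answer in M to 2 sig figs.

2.3 M

The Pt²⁺/Pt couple has the larger reduction potential, so it is the cathode: E°cell = +1.21 − (+0.53) = +0.68 V and n = 2.
Rearranging E = E° − (0.0592/n)·log Q gives log Q = 2(+0.68 − (+0.652))/0.0592 = 0.946.
Balancing electrons gives Pt2+(aq) + 2 I-(aq) → Pt(s) + I2(s); thus Q = 1 / ([Pt2+(aq)]·[I-(aq)]^2).
Isolating [I-(aq)] in Q = 10^{0.946} yields log [I-(aq)] = 0.356, i.e. 2.3 M.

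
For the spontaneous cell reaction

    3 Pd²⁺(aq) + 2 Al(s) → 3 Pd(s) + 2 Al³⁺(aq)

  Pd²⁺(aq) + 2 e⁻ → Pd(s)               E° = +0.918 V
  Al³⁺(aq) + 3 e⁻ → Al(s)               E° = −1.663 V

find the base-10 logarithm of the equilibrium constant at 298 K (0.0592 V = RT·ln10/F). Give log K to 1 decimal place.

log K = 261.6

The Pd²⁺/Pd couple is reduced (cathode); E°cell = +0.918 − (−1.663) = +2.581 V with n = 6.
At equilibrium E = 0, so log K = nE°cell / 0.0592 = (6)(+2.581) / 0.0592 = 261.6.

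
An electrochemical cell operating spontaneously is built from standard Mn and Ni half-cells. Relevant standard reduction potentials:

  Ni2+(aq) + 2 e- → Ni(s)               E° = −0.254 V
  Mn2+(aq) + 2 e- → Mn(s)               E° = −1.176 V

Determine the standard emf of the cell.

+0.922 V

Of the two couples in this cell, the one with the more positive reduction potential is reduced at the cathode: here that is Ni²⁺/Ni (−0.254 V); Mn²⁺/Mn (−1.176 V) is the anode.
E°cell = E°(cathode) − E°(anode) = −0.254 − (−1.176) = +0.922 V.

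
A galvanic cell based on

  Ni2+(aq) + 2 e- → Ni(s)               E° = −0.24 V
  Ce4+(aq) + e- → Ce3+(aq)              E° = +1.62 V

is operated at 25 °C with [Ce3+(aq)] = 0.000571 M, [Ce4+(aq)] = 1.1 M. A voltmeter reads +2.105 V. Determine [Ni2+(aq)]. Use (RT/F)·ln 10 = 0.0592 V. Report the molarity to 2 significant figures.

Ce⁴⁺/Ce³⁺ is the cathode (higher E°); E°cell = +1.62 − (−0.24) = +1.86 V with n = 2.
Rearranging E = E° − (0.0592/n)·log Q gives log Q = 2(+1.86 − (+2.105))/0.0592 = −8.277.
The balanced reaction is 2 Ce4+(aq) + Ni(s) → 2 Ce3+(aq) + Ni2+(aq), so Q = ([Ce3+(aq)]^2·[Ni2+(aq)]) / [Ce4+(aq)]^2.
Substituting the known concentrations and solving, log [Ni2+(aq)] = −1.707 and [Ni2+(aq)] = 0.020 M.

0.020 M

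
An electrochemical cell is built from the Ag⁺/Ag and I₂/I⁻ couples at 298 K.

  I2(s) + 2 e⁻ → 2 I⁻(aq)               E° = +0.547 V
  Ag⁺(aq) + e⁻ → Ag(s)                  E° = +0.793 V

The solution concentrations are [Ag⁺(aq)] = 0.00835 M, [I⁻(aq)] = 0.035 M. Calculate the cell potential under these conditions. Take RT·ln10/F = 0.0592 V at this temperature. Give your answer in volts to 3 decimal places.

Since E°(Ag⁺/Ag) > E°(I₂/I⁻), Ag⁺/Ag serves as the cathode.
E°cell = +0.793 − (+0.547) = +0.246 V, with n = 2 electrons transferred.
Balancing gives 2 Ag⁺(aq) + 2 I⁻(aq) → 2 Ag(s) + I2(s); hence Q = 1 / ([Ag⁺(aq)]^2·[I⁻(aq)]^2) = 1.17×10^7 (log Q = 7.068).
Applying E = E° − (RT ln10/nF)·log Q gives +0.246 − (0.0592/2)(7.068) = +0.037 V.

+0.037 V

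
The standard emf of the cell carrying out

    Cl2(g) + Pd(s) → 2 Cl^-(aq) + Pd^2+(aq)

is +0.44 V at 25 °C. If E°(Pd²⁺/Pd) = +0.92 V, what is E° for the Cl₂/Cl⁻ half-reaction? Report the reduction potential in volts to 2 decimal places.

+1.36 V

In the reaction as written the Cl₂/Cl⁻ couple is reduced (cathode) and Pd²⁺/Pd is oxidized (anode), so E°cell = E°(Cl₂/Cl⁻) − E°(Pd²⁺/Pd).
E°(Cl₂/Cl⁻) = E°cell + E°(anode) = +0.44 + (+0.92) = +1.36 V.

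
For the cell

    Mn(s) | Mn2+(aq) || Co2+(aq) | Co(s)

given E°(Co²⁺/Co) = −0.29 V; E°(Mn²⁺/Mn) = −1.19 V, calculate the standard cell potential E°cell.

+0.90 V

By convention the left-hand electrode in cell notation is the anode (oxidation) and the right-hand electrode is the cathode (reduction).
E°cell = E°(right) − E°(left) = −0.29 − (−1.19) = +0.90 V.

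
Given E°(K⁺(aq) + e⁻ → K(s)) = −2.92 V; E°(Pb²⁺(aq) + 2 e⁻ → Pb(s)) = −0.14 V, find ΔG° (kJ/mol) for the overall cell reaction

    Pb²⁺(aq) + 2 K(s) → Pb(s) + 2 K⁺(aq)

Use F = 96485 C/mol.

−536 kJ/mol

In the reaction as written Pb²⁺(aq) is reduced, so the Pb²⁺/Pb couple is the cathode and K⁺/K is the anode.
E°cell = −0.14 − (−2.92) = +2.78 V; balancing electrons gives n = 2.
ΔG° = −nFE°cell = −(2)(96485)(+2.78) J/mol = −536 kJ/mol.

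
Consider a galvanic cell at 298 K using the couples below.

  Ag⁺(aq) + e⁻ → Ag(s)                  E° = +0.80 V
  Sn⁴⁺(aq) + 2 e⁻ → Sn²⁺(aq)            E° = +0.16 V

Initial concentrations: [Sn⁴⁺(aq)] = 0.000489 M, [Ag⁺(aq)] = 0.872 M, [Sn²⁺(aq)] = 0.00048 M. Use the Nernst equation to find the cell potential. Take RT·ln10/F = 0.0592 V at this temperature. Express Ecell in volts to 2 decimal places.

+0.64 V

The Ag⁺/Ag couple has the more positive E°, so it is the cathode; Sn⁴⁺/Sn²⁺ is the anode.
E°cell = E°cat − E°an = +0.80 − (+0.16) = +0.64 V; n = 2.
Balancing gives 2 Ag⁺(aq) + Sn²⁺(aq) → 2 Ag(s) + Sn⁴⁺(aq); hence Q = [Sn⁴⁺(aq)] / ([Ag⁺(aq)]^2·[Sn²⁺(aq)]) = 1.34 (log Q = 0.127).
Applying E = E° − (RT ln10/nF)·log Q gives +0.64 − (0.0592/2)(0.127) = +0.64 V.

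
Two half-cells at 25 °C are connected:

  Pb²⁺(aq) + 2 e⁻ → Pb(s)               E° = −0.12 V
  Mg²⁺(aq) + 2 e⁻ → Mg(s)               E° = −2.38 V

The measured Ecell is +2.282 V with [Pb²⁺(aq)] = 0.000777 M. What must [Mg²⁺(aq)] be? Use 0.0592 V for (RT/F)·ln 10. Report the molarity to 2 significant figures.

Pb²⁺/Pb is the cathode (higher E°); E°cell = −0.12 − (−2.38) = +2.26 V with n = 2.
Since E = E° − (0.0592/n)·log Q, log Q = n(E° − E)/0.0592 = −0.743.
Balancing electrons gives Pb²⁺(aq) + Mg(s) → Pb(s) + Mg²⁺(aq); thus Q = [Mg²⁺(aq)] / [Pb²⁺(aq)].
Solving for the unknown gives log [Mg²⁺(aq)] = −3.853, so [Mg²⁺(aq)] ≈ 0.00014 M.

0.00014 M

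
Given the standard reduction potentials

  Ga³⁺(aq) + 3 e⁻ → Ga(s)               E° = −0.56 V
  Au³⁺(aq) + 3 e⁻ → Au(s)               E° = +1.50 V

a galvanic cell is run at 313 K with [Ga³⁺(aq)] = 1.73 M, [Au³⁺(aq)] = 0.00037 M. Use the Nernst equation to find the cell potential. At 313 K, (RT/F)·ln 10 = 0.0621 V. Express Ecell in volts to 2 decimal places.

+1.98 V

Since E°(Au³⁺/Au) > E°(Ga³⁺/Ga), Au³⁺/Au serves as the cathode.
E°cell = +1.50 − (−0.56) = +2.06 V, with n = 3 electrons transferred.
The balanced reaction is Au³⁺(aq) + Ga(s) → Au(s) + Ga³⁺(aq), so Q = [Ga³⁺(aq)] / [Au³⁺(aq)] = 4.68×10^3 and log Q = 3.670.
E = E° − (0.0621/n)·log Q = +2.06 − (0.0621/3)(3.670) = +1.98 V.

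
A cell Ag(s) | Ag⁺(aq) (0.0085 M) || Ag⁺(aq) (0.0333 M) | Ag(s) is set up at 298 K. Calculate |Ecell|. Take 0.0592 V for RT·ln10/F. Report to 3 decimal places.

0.035 V

For a concentration cell E°cell = 0, since both electrodes use the same couple.
The compartment with the higher Ag⁺(aq) concentration (0.0333 M) acts as the cathode; ions are reduced there and produced at the dilute (0.0085 M) anode.
With n = 1, Ecell = −(0.0592/1)·log([dilute]/[conc]) = −(0.0592/1)·log(0.0085/0.0333) = +0.035 V.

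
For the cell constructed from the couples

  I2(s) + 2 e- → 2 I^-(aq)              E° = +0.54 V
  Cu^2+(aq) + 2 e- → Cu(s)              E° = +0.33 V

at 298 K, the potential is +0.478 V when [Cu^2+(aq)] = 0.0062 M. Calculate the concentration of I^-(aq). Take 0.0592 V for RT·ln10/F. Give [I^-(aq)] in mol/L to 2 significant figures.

With I₂/I⁻ at the cathode and Cu²⁺/Cu at the anode, E°cell = +0.54 − (+0.33) = +0.21 V (n = 2).
From the Nernst equation, log Q = n(E° − E)/0.0592 = 2·(+0.21 − (+0.478))/0.0592 = −9.054.
For I2(s) + Cu(s) → 2 I^-(aq) + Cu^2+(aq), the reaction quotient is Q = [I^-(aq)]^2·[Cu^2+(aq)].
Solving for the unknown gives log [I^-(aq)] = −3.423, so [I^-(aq)] ≈ 0.00038 M.

0.00038 M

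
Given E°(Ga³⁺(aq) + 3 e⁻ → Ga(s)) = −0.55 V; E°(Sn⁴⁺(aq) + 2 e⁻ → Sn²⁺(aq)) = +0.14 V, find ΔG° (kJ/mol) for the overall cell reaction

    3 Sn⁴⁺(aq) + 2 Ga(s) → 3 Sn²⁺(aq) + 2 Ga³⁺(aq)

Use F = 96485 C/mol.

−399 kJ/mol

In the reaction as written Sn⁴⁺(aq) is reduced, so the Sn⁴⁺/Sn²⁺ couple is the cathode and Ga³⁺/Ga is the anode.
E°cell = +0.14 − (−0.55) = +0.69 V; balancing electrons gives n = 6.
ΔG° = −nFE°cell = −(6)(96485)(+0.69) J/mol = −399 kJ/mol.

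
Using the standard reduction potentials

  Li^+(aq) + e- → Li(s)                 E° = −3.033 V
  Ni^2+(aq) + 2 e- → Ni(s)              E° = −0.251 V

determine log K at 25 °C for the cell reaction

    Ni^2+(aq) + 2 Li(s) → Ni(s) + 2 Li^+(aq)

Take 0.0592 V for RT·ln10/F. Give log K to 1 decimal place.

The Ni²⁺/Ni couple is reduced (cathode); E°cell = −0.251 − (−3.033) = +2.782 V with n = 2.
At equilibrium E = 0, so log K = nE°cell / 0.0592 = (2)(+2.782) / 0.0592 = 94.0.

log K = 94.0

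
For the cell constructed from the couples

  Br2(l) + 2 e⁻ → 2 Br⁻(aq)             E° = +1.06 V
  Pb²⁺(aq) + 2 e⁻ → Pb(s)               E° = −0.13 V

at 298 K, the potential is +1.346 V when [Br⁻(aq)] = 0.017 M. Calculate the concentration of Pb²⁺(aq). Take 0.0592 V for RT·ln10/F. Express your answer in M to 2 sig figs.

With Br₂/Br⁻ at the cathode and Pb²⁺/Pb at the anode, E°cell = +1.06 − (−0.13) = +1.19 V (n = 2).
Rearranging E = E° − (0.0592/n)·log Q gives log Q = 2(+1.19 − (+1.346))/0.0592 = −5.270.
For Br2(l) + Pb(s) → 2 Br⁻(aq) + Pb²⁺(aq), the reaction quotient is Q = [Br⁻(aq)]^2·[Pb²⁺(aq)].
Solving for the unknown gives log [Pb²⁺(aq)] = −1.731, so [Pb²⁺(aq)] ≈ 0.019 M.

0.019 M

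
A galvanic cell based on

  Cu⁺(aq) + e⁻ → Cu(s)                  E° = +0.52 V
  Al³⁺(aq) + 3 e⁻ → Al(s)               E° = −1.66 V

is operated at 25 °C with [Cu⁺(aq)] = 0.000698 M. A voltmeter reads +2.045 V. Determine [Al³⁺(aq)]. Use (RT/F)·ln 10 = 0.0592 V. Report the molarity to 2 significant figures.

Cu⁺/Cu is the cathode (higher E°); E°cell = +0.52 − (−1.66) = +2.18 V with n = 3.
Rearranging E = E° − (0.0592/n)·log Q gives log Q = 3(+2.18 − (+2.045))/0.0592 = 6.841.
Balancing electrons gives 3 Cu⁺(aq) + Al(s) → 3 Cu(s) + Al³⁺(aq); thus Q = [Al³⁺(aq)] / [Cu⁺(aq)]^3.
Solving for the unknown gives log [Al³⁺(aq)] = −2.627, so [Al³⁺(aq)] ≈ 0.0024 M.

0.0024 M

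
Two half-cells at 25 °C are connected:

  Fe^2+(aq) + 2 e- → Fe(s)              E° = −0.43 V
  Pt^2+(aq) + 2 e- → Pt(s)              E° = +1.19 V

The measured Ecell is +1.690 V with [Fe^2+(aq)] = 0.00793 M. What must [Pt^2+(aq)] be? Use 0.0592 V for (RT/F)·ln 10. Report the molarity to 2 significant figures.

The Pt²⁺/Pt couple has the larger reduction potential, so it is the cathode: E°cell = +1.19 − (−0.43) = +1.62 V and n = 2.
Since E = E° − (0.0592/n)·log Q, log Q = n(E° − E)/0.0592 = −2.365.
For Pt^2+(aq) + Fe(s) → Pt(s) + Fe^2+(aq), the reaction quotient is Q = [Fe^2+(aq)] / [Pt^2+(aq)].
Isolating [Pt^2+(aq)] in Q = 10^{−2.365} yields log [Pt^2+(aq)] = 0.264, i.e. 1.8 M.

1.8 M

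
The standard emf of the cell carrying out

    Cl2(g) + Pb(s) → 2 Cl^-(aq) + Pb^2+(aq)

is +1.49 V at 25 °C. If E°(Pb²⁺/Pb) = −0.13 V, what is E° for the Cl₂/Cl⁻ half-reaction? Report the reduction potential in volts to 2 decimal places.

In the reaction as written the Cl₂/Cl⁻ couple is reduced (cathode) and Pb²⁺/Pb is oxidized (anode), so E°cell = E°(Cl₂/Cl⁻) − E°(Pb²⁺/Pb).
E°(Cl₂/Cl⁻) = E°cell + E°(anode) = +1.49 + (−0.13) = +1.36 V.

+1.36 V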